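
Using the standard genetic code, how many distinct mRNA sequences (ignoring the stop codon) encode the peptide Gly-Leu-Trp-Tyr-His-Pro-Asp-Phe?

1536

Gly: 4 codons.
Leu: 6 codons.
Trp: 1 codon.
Tyr: 2 codons.
His: 2 codons.
Pro: 4 codons.
Asp: 2 codons.
Phe: 2 codons.
4 × 6 × 1 × 2 × 2 × 4 × 2 × 2 = 1536.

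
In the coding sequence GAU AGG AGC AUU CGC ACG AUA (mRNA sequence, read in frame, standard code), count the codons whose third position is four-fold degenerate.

2

Codon 1 GAU (Asp): third position 2-fold.
Codon 2 AGG (Arg): third position 2-fold.
Codon 3 AGC (Ser): third position 2-fold.
Codon 4 AUU (Ile): third position 3-fold.
Codon 5 CGC (Arg): third position 4-fold.
Codon 6 ACG (Thr): third position 4-fold.
Codon 7 AUA (Ile): third position 3-fold.
Four-fold degenerate third positions: 2.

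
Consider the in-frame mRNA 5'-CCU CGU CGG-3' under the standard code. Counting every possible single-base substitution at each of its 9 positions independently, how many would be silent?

10

Codon 1 (CCU, Pro): 3 synonymous substitutions.
Codon 2 (CGU, Arg): 3 synonymous substitutions.
Codon 3 (CGG, Arg): 4 synonymous substitutions.
Total: 3 + 3 + 4 = 10.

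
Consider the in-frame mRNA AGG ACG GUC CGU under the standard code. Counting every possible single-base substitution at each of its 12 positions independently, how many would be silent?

11

Codon 1 (AGG, Arg): 2 synonymous substitutions.
Codon 2 (ACG, Thr): 3 synonymous substitutions.
Codon 3 (GUC, Val): 3 synonymous substitutions.
Codon 4 (CGU, Arg): 3 synonymous substitutions.
Total: 2 + 3 + 3 + 3 = 11.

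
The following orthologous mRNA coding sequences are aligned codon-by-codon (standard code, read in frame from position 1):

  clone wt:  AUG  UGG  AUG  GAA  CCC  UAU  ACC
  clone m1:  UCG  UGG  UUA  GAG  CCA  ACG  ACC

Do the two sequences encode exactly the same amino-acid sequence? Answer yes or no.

Codon 1: AUG Met / UCG Ser — nonsynonymous.
Codon 2: UGG Trp / UGG Trp — identical.
Codon 3: AUG Met / UUA Leu — nonsynonymous.
Codon 4: GAA Glu / GAG Glu — synonymous.
Codon 5: CCC Pro / CCA Pro — synonymous.
Codon 6: UAU Tyr / ACG Thr — nonsynonymous.
Codon 7: ACC Thr / ACC Thr — identical.
Nonsynonymous differences: 3 → different protein.

no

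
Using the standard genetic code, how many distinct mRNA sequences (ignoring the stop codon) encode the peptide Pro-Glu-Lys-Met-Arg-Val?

Pro: 4 codons.
Glu: 2 codons.
Lys: 2 codons.
Met: 1 codon.
Arg: 6 codons.
Val: 4 codons.
4 × 2 × 2 × 1 × 6 × 4 = 384.

384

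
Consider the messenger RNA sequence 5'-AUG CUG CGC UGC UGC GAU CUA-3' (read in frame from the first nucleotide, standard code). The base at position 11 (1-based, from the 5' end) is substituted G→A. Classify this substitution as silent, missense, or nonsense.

missense

Position 11 falls in codon 4: UGC → Cys.
After the substitution the codon is UAC → Tyr.
Cys ≠ Tyr, so this is a missense mutation.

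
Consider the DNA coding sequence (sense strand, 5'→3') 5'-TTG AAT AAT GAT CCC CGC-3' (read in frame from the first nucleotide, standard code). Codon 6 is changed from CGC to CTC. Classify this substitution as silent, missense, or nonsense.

Position 17 falls in codon 6: CGC → Arg.
After the substitution the codon is CTC → Leu.
Arg ≠ Leu, so this is a missense mutation.

missense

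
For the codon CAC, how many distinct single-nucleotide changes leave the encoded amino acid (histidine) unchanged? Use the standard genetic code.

1

Position 1: none → 0 synonymous.
Position 2: none → 0 synonymous.
Position 3: CAT → 1 synonymous.
Total: 0 + 0 + 1 = 1.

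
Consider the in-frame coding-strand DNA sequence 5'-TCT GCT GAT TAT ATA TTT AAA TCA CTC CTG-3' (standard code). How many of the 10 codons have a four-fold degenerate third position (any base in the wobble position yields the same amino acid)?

5

Codon 1 TCT (Ser): third position 4-fold.
Codon 2 GCT (Ala): third position 4-fold.
Codon 3 GAT (Asp): third position 2-fold.
Codon 4 TAT (Tyr): third position 2-fold.
Codon 5 ATA (Ile): third position 3-fold.
Codon 6 TTT (Phe): third position 2-fold.
Codon 7 AAA (Lys): third position 2-fold.
Codon 8 TCA (Ser): third position 4-fold.
Codon 9 CTC (Leu): third position 4-fold.
Codon 10 CTG (Leu): third position 4-fold.
Four-fold degenerate third positions: 5.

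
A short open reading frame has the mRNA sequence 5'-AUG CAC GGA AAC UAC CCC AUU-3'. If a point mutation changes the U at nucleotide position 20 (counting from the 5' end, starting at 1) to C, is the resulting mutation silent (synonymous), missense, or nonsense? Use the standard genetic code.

missense

Position 20 falls in codon 7: AUU → Ile.
After the substitution the codon is ACU → Thr.
Ile ≠ Thr, so this is a missense mutation.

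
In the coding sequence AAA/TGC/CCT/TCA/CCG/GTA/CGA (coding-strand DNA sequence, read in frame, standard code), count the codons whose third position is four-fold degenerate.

Codon 1 AAA (Lys): third position 2-fold.
Codon 2 TGC (Cys): third position 2-fold.
Codon 3 CCT (Pro): third position 4-fold.
Codon 4 TCA (Ser): third position 4-fold.
Codon 5 CCG (Pro): third position 4-fold.
Codon 6 GTA (Val): third position 4-fold.
Codon 7 CGA (Arg): third position 4-fold.
Four-fold degenerate third positions: 5.

5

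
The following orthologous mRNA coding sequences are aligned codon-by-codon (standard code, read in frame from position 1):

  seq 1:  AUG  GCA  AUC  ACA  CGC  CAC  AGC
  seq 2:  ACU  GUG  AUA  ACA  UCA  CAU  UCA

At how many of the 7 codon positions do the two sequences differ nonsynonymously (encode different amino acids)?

3

Codon 1: AUG Met / ACU Thr — nonsynonymous.
Codon 2: GCA Ala / GUG Val — nonsynonymous.
Codon 3: AUC Ile / AUA Ile — synonymous.
Codon 4: ACA Thr / ACA Thr — identical.
Codon 5: CGC Arg / UCA Ser — nonsynonymous.
Codon 6: CAC His / CAU His — synonymous.
Codon 7: AGC Ser / UCA Ser — synonymous.
Nonsynonymous differences: 3.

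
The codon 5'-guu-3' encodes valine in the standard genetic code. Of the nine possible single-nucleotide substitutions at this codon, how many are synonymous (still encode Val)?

3

Position 1: none → 0 synonymous.
Position 2: none → 0 synonymous.
Position 3: GUC, GUA, GUG → 3 synonymous.
Total: 0 + 0 + 3 = 3.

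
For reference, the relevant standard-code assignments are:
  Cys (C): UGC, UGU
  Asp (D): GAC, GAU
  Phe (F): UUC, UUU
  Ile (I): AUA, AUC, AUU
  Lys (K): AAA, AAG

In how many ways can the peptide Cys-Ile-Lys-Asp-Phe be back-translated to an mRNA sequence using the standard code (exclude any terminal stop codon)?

48

Cys: 2 codons.
Ile: 3 codons.
Lys: 2 codons.
Asp: 2 codons.
Phe: 2 codons.
2 × 3 × 2 × 2 × 2 = 48.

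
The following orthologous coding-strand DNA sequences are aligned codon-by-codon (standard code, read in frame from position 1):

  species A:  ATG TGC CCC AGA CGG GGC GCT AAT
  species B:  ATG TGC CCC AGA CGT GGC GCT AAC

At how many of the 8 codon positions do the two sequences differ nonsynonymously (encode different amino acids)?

0

Codon 1: ATG Met / ATG Met — identical.
Codon 2: TGC Cys / TGC Cys — identical.
Codon 3: CCC Pro / CCC Pro — identical.
Codon 4: AGA Arg / AGA Arg — identical.
Codon 5: CGG Arg / CGT Arg — synonymous.
Codon 6: GGC Gly / GGC Gly — identical.
Codon 7: GCT Ala / GCT Ala — identical.
Codon 8: AAT Asn / AAC Asn — synonymous.
Nonsynonymous differences: 0.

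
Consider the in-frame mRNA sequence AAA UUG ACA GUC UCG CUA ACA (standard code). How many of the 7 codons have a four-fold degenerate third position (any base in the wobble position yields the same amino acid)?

5

Codon 1 AAA (Lys): third position 2-fold.
Codon 2 UUG (Leu): third position 2-fold.
Codon 3 ACA (Thr): third position 4-fold.
Codon 4 GUC (Val): third position 4-fold.
Codon 5 UCG (Ser): third position 4-fold.
Codon 6 CUA (Leu): third position 4-fold.
Codon 7 ACA (Thr): third position 4-fold.
Four-fold degenerate third positions: 5.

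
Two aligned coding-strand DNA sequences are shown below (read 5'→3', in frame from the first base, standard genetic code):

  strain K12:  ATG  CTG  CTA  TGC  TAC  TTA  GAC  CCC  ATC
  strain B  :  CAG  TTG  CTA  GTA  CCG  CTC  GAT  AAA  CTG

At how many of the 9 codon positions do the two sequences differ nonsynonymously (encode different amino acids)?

5

Codon 1: ATG Met / CAG Gln — nonsynonymous.
Codon 2: CTG Leu / TTG Leu — synonymous.
Codon 3: CTA Leu / CTA Leu — identical.
Codon 4: TGC Cys / GTA Val — nonsynonymous.
Codon 5: TAC Tyr / CCG Pro — nonsynonymous.
Codon 6: TTA Leu / CTC Leu — synonymous.
Codon 7: GAC Asp / GAT Asp — synonymous.
Codon 8: CCC Pro / AAA Lys — nonsynonymous.
Codon 9: ATC Ile / CTG Leu — nonsynonymous.
Nonsynonymous differences: 5.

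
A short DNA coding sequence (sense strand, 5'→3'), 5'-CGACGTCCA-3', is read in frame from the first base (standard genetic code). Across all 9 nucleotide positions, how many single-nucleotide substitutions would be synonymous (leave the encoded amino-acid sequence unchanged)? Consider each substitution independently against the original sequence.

Codon 1 (CGA, Arg): 4 synonymous substitutions.
Codon 2 (CGT, Arg): 3 synonymous substitutions.
Codon 3 (CCA, Pro): 3 synonymous substitutions.
Total: 4 + 3 + 3 = 10.

10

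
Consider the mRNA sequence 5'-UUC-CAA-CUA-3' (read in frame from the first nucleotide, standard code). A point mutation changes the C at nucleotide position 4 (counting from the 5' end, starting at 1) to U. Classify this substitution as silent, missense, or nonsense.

Position 4 falls in codon 2: CAA → Gln.
After the substitution the codon is UAA → Stop.
The new codon is a stop codon, so this is a nonsense mutation.

nonsense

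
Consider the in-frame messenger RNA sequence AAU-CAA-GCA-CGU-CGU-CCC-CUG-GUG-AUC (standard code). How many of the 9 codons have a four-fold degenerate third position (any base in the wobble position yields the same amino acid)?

6

Codon 1 AAU (Asn): third position 2-fold.
Codon 2 CAA (Gln): third position 2-fold.
Codon 3 GCA (Ala): third position 4-fold.
Codon 4 CGU (Arg): third position 4-fold.
Codon 5 CGU (Arg): third position 4-fold.
Codon 6 CCC (Pro): third position 4-fold.
Codon 7 CUG (Leu): third position 4-fold.
Codon 8 GUG (Val): third position 4-fold.
Codon 9 AUC (Ile): third position 3-fold.
Four-fold degenerate third positions: 6.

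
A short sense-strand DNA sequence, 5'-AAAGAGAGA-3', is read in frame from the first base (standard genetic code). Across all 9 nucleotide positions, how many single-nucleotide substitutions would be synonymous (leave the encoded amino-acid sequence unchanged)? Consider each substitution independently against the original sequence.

4

Codon 1 (AAA, Lys): 1 synonymous substitution.
Codon 2 (GAG, Glu): 1 synonymous substitution.
Codon 3 (AGA, Arg): 2 synonymous substitutions.
Total: 1 + 1 + 2 = 4.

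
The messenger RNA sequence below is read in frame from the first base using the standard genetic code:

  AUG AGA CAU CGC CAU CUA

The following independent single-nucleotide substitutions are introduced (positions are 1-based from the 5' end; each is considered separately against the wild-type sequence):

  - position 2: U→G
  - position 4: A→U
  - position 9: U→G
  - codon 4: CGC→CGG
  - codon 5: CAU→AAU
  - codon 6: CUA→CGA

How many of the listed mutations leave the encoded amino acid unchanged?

1

Codon 1: AUG (Met) → AGG (Arg) — missense.
Codon 2: AGA (Arg) → UGA (Stop) — nonsense.
Codon 3: CAU (His) → CAG (Gln) — missense.
Codon 4: CGC (Arg) → CGG (Arg) — synonymous.
Codon 5: CAU (His) → AAU (Asn) — missense.
Codon 6: CUA (Leu) → CGA (Arg) — missense.
Synonymous: 1 of 6.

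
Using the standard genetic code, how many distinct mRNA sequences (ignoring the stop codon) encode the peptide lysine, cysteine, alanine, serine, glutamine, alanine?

768

Lys: 2 codons.
Cys: 2 codons.
Ala: 4 codons.
Ser: 6 codons.
Gln: 2 codons.
Ala: 4 codons.
2 × 2 × 4 × 6 × 2 × 4 = 768.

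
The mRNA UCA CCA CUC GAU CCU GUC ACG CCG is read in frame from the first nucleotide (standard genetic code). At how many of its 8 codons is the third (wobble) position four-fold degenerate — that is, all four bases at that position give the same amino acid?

7

Codon 1 UCA (Ser): third position 4-fold.
Codon 2 CCA (Pro): third position 4-fold.
Codon 3 CUC (Leu): third position 4-fold.
Codon 4 GAU (Asp): third position 2-fold.
Codon 5 CCU (Pro): third position 4-fold.
Codon 6 GUC (Val): third position 4-fold.
Codon 7 ACG (Thr): third position 4-fold.
Codon 8 CCG (Pro): third position 4-fold.
Four-fold degenerate third positions: 7.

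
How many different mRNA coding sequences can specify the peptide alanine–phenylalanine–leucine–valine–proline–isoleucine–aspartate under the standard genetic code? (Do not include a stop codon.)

Ala: 4 codons.
Phe: 2 codons.
Leu: 6 codons.
Val: 4 codons.
Pro: 4 codons.
Ile: 3 codons.
Asp: 2 codons.
4 × 2 × 6 × 4 × 4 × 3 × 2 = 4608.

4608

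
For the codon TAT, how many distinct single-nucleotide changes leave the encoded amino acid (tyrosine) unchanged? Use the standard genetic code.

1

Position 1: none → 0 synonymous.
Position 2: none → 0 synonymous.
Position 3: TAC → 1 synonymous.
Total: 0 + 0 + 1 = 1.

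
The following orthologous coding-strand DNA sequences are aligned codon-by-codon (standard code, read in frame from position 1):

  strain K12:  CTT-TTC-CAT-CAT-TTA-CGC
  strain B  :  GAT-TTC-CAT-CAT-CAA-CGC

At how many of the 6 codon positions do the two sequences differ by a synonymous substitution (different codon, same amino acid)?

Codon 1: CTT Leu / GAT Asp — nonsynonymous.
Codon 2: TTC Phe / TTC Phe — identical.
Codon 3: CAT His / CAT His — identical.
Codon 4: CAT His / CAT His — identical.
Codon 5: TTA Leu / CAA Gln — nonsynonymous.
Codon 6: CGC Arg / CGC Arg — identical.
Synonymous differences: 0.

0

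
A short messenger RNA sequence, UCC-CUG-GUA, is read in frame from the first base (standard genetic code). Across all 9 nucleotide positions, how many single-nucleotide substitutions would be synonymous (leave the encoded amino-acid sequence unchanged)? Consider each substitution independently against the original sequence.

Codon 1 (UCC, Ser): 3 synonymous substitutions.
Codon 2 (CUG, Leu): 4 synonymous substitutions.
Codon 3 (GUA, Val): 3 synonymous substitutions.
Total: 3 + 4 + 3 = 10.

10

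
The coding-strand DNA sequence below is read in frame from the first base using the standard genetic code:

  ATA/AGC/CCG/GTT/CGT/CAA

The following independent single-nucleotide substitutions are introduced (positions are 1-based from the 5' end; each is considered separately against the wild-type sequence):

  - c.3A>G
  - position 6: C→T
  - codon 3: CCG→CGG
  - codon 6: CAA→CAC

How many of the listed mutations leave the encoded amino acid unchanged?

1

Codon 1: ATA (Ile) → ATG (Met) — missense.
Codon 2: AGC (Ser) → AGT (Ser) — synonymous.
Codon 3: CCG (Pro) → CGG (Arg) — missense.
Codon 6: CAA (Gln) → CAC (His) — missense.
Synonymous: 1 of 4.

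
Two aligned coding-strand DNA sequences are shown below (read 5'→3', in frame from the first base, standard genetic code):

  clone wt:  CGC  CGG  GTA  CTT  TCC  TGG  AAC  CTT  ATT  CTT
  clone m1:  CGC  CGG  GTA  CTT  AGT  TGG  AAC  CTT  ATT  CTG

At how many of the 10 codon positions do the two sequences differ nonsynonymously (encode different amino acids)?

Codon 1: CGC Arg / CGC Arg — identical.
Codon 2: CGG Arg / CGG Arg — identical.
Codon 3: GTA Val / GTA Val — identical.
Codon 4: CTT Leu / CTT Leu — identical.
Codon 5: TCC Ser / AGT Ser — synonymous.
Codon 6: TGG Trp / TGG Trp — identical.
Codon 7: AAC Asn / AAC Asn — identical.
Codon 8: CTT Leu / CTT Leu — identical.
Codon 9: ATT Ile / ATT Ile — identical.
Codon 10: CTT Leu / CTG Leu — synonymous.
Nonsynonymous differences: 0.

0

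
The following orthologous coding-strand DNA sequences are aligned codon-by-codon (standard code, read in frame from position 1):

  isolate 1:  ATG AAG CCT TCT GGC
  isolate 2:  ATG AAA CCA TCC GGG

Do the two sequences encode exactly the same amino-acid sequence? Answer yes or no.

yes

Codon 1: ATG Met / ATG Met — identical.
Codon 2: AAG Lys / AAA Lys — synonymous.
Codon 3: CCT Pro / CCA Pro — synonymous.
Codon 4: TCT Ser / TCC Ser — synonymous.
Codon 5: GGC Gly / GGG Gly — synonymous.
Nonsynonymous differences: 0 → same protein.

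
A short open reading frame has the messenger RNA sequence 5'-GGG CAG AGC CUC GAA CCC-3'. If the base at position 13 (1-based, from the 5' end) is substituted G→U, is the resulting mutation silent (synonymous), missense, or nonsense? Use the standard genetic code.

nonsense

Position 13 falls in codon 5: GAA → Glu.
After the substitution the codon is UAA → Stop.
The new codon is a stop codon, so this is a nonsense mutation.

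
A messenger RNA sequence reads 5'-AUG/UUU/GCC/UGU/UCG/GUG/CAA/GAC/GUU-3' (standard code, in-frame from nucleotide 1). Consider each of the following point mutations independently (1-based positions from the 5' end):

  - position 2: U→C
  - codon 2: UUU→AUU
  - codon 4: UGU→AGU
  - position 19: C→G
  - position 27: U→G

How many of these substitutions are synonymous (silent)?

Codon 1: AUG (Met) → ACG (Thr) — missense.
Codon 2: UUU (Phe) → AUU (Ile) — missense.
Codon 4: UGU (Cys) → AGU (Ser) — missense.
Codon 7: CAA (Gln) → GAA (Glu) — missense.
Codon 9: GUU (Val) → GUG (Val) — synonymous.
Synonymous: 1 of 5.

1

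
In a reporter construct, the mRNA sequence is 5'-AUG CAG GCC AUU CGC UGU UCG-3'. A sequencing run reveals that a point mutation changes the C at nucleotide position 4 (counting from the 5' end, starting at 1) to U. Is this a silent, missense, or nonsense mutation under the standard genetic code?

nonsense

Position 4 falls in codon 2: CAG → Gln.
After the substitution the codon is UAG → Stop.
The new codon is a stop codon, so this is a nonsense mutation.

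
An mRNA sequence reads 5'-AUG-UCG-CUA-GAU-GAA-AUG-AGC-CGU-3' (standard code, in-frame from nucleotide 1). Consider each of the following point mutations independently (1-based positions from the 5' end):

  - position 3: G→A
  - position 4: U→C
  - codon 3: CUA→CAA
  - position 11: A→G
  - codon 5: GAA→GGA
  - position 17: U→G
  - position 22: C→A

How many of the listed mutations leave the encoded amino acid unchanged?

0

Codon 1: AUG (Met) → AUA (Ile) — missense.
Codon 2: UCG (Ser) → CCG (Pro) — missense.
Codon 3: CUA (Leu) → CAA (Gln) — missense.
Codon 4: GAU (Asp) → GGU (Gly) — missense.
Codon 5: GAA (Glu) → GGA (Gly) — missense.
Codon 6: AUG (Met) → AGG (Arg) — missense.
Codon 8: CGU (Arg) → AGU (Ser) — missense.
Synonymous: 0 of 7.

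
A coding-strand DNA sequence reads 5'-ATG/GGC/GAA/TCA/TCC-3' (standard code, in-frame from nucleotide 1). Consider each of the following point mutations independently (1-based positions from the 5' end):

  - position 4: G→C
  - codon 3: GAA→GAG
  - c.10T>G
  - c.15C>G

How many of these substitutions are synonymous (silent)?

2

Codon 2: GGC (Gly) → CGC (Arg) — missense.
Codon 3: GAA (Glu) → GAG (Glu) — synonymous.
Codon 4: TCA (Ser) → GCA (Ala) — missense.
Codon 5: TCC (Ser) → TCG (Ser) — synonymous.
Synonymous: 2 of 4.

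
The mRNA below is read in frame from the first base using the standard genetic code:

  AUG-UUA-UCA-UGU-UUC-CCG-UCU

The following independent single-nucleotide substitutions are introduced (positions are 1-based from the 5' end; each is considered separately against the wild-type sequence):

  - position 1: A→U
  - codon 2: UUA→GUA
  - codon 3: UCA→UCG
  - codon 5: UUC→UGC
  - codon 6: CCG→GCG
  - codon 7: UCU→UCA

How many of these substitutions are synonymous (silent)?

2

Codon 1: AUG (Met) → UUG (Leu) — missense.
Codon 2: UUA (Leu) → GUA (Val) — missense.
Codon 3: UCA (Ser) → UCG (Ser) — synonymous.
Codon 5: UUC (Phe) → UGC (Cys) — missense.
Codon 6: CCG (Pro) → GCG (Ala) — missense.
Codon 7: UCU (Ser) → UCA (Ser) — synonymous.
Synonymous: 2 of 6.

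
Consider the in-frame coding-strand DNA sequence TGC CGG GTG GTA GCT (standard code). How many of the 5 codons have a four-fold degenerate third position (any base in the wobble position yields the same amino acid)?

4

Codon 1 TGC (Cys): third position 2-fold.
Codon 2 CGG (Arg): third position 4-fold.
Codon 3 GTG (Val): third position 4-fold.
Codon 4 GTA (Val): third position 4-fold.
Codon 5 GCT (Ala): third position 4-fold.
Four-fold degenerate third positions: 4.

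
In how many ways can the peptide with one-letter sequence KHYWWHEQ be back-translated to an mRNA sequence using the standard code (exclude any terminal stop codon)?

Lys: 2 codons.
His: 2 codons.
Tyr: 2 codons.
Trp: 1 codon.
Trp: 1 codon.
His: 2 codons.
Glu: 2 codons.
Gln: 2 codons.
2 × 2 × 2 × 1 × 1 × 2 × 2 × 2 = 64.

64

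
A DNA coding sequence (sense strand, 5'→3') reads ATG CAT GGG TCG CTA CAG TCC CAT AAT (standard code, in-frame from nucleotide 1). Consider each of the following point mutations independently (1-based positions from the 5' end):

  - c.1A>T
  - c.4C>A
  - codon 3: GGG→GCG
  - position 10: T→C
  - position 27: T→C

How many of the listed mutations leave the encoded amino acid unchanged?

1

Codon 1: ATG (Met) → TTG (Leu) — missense.
Codon 2: CAT (His) → AAT (Asn) — missense.
Codon 3: GGG (Gly) → GCG (Ala) — missense.
Codon 4: TCG (Ser) → CCG (Pro) — missense.
Codon 9: AAT (Asn) → AAC (Asn) — synonymous.
Synonymous: 1 of 5.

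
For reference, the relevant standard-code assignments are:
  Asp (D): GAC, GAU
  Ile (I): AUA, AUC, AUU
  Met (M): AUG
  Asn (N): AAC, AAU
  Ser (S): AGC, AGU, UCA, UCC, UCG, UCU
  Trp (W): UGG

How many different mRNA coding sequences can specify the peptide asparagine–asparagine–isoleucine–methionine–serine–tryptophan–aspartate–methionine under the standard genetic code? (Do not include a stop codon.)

144

Asn: 2 codons.
Asn: 2 codons.
Ile: 3 codons.
Met: 1 codon.
Ser: 6 codons.
Trp: 1 codon.
Asp: 2 codons.
Met: 1 codon.
2 × 2 × 3 × 1 × 6 × 1 × 2 × 1 = 144.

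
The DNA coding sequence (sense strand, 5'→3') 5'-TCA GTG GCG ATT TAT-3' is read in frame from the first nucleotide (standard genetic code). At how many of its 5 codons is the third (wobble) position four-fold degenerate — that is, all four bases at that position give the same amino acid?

Codon 1 TCA (Ser): third position 4-fold.
Codon 2 GTG (Val): third position 4-fold.
Codon 3 GCG (Ala): third position 4-fold.
Codon 4 ATT (Ile): third position 3-fold.
Codon 5 TAT (Tyr): third position 2-fold.
Four-fold degenerate third positions: 3.

3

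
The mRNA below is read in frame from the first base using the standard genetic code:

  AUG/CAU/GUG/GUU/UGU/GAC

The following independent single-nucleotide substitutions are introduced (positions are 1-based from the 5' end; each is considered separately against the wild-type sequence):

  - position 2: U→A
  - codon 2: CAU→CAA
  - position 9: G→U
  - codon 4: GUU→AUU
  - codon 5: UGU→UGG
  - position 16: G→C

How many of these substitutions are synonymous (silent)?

Codon 1: AUG (Met) → AAG (Lys) — missense.
Codon 2: CAU (His) → CAA (Gln) — missense.
Codon 3: GUG (Val) → GUU (Val) — synonymous.
Codon 4: GUU (Val) → AUU (Ile) — missense.
Codon 5: UGU (Cys) → UGG (Trp) — missense.
Codon 6: GAC (Asp) → CAC (His) — missense.
Synonymous: 1 of 6.

1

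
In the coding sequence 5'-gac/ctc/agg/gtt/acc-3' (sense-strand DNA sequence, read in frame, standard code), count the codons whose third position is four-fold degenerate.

Codon 1 GAC (Asp): third position 2-fold.
Codon 2 CTC (Leu): third position 4-fold.
Codon 3 AGG (Arg): third position 2-fold.
Codon 4 GTT (Val): third position 4-fold.
Codon 5 ACC (Thr): third position 4-fold.
Four-fold degenerate third positions: 3.

3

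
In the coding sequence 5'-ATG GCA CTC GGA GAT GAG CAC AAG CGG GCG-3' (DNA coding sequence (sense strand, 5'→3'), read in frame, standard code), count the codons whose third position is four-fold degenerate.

Codon 1 ATG (Met): third position 1-fold.
Codon 2 GCA (Ala): third position 4-fold.
Codon 3 CTC (Leu): third position 4-fold.
Codon 4 GGA (Gly): third position 4-fold.
Codon 5 GAT (Asp): third position 2-fold.
Codon 6 GAG (Glu): third position 2-fold.
Codon 7 CAC (His): third position 2-fold.
Codon 8 AAG (Lys): third position 2-fold.
Codon 9 CGG (Arg): third position 4-fold.
Codon 10 GCG (Ala): third position 4-fold.
Four-fold degenerate third positions: 5.

5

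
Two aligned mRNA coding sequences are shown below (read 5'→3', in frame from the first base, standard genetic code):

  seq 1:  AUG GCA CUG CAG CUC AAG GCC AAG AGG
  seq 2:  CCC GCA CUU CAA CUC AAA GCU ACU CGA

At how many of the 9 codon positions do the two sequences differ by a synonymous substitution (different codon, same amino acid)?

Codon 1: AUG Met / CCC Pro — nonsynonymous.
Codon 2: GCA Ala / GCA Ala — identical.
Codon 3: CUG Leu / CUU Leu — synonymous.
Codon 4: CAG Gln / CAA Gln — synonymous.
Codon 5: CUC Leu / CUC Leu — identical.
Codon 6: AAG Lys / AAA Lys — synonymous.
Codon 7: GCC Ala / GCU Ala — synonymous.
Codon 8: AAG Lys / ACU Thr — nonsynonymous.
Codon 9: AGG Arg / CGA Arg — synonymous.
Synonymous differences: 5.

5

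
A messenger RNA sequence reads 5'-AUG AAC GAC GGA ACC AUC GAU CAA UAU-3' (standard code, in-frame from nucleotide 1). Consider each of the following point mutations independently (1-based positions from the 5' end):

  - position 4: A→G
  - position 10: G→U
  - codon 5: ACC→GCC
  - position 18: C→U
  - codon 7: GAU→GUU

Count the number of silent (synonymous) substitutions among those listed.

Codon 2: AAC (Asn) → GAC (Asp) — missense.
Codon 4: GGA (Gly) → UGA (Stop) — nonsense.
Codon 5: ACC (Thr) → GCC (Ala) — missense.
Codon 6: AUC (Ile) → AUU (Ile) — synonymous.
Codon 7: GAU (Asp) → GUU (Val) — missense.
Synonymous: 1 of 5.

1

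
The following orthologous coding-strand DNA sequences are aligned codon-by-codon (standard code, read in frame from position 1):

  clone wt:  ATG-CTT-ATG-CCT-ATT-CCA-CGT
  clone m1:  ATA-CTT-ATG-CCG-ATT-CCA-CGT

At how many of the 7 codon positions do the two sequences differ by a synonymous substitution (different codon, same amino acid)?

1

Codon 1: ATG Met / ATA Ile — nonsynonymous.
Codon 2: CTT Leu / CTT Leu — identical.
Codon 3: ATG Met / ATG Met — identical.
Codon 4: CCT Pro / CCG Pro — synonymous.
Codon 5: ATT Ile / ATT Ile — identical.
Codon 6: CCA Pro / CCA Pro — identical.
Codon 7: CGT Arg / CGT Arg — identical.
Synonymous differences: 1.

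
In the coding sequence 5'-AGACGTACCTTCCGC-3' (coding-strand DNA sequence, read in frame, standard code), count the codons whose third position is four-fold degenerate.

3

Codon 1 AGA (Arg): third position 2-fold.
Codon 2 CGT (Arg): third position 4-fold.
Codon 3 ACC (Thr): third position 4-fold.
Codon 4 TTC (Phe): third position 2-fold.
Codon 5 CGC (Arg): third position 4-fold.
Four-fold degenerate third positions: 3.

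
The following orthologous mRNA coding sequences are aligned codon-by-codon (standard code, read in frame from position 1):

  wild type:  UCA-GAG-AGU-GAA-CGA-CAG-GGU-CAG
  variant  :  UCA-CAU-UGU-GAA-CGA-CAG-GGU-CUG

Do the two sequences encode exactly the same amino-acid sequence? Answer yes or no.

Codon 1: UCA Ser / UCA Ser — identical.
Codon 2: GAG Glu / CAU His — nonsynonymous.
Codon 3: AGU Ser / UGU Cys — nonsynonymous.
Codon 4: GAA Glu / GAA Glu — identical.
Codon 5: CGA Arg / CGA Arg — identical.
Codon 6: CAG Gln / CAG Gln — identical.
Codon 7: GGU Gly / GGU Gly — identical.
Codon 8: CAG Gln / CUG Leu — nonsynonymous.
Nonsynonymous differences: 3 → different protein.

no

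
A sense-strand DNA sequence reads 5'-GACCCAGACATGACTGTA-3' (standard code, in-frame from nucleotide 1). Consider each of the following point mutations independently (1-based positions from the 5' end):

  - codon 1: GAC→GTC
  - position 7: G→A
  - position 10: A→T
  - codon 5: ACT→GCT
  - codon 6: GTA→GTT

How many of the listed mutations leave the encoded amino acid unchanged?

1

Codon 1: GAC (Asp) → GTC (Val) — missense.
Codon 3: GAC (Asp) → AAC (Asn) — missense.
Codon 4: ATG (Met) → TTG (Leu) — missense.
Codon 5: ACT (Thr) → GCT (Ala) — missense.
Codon 6: GTA (Val) → GTT (Val) — synonymous.
Synonymous: 1 of 5.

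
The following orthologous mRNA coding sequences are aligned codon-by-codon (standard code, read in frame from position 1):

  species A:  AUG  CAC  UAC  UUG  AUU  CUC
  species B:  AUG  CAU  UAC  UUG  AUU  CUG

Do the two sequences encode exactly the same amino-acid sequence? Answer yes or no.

yes

Codon 1: AUG Met / AUG Met — identical.
Codon 2: CAC His / CAU His — synonymous.
Codon 3: UAC Tyr / UAC Tyr — identical.
Codon 4: UUG Leu / UUG Leu — identical.
Codon 5: AUU Ile / AUU Ile — identical.
Codon 6: CUC Leu / CUG Leu — synonymous.
Nonsynonymous differences: 0 → same protein.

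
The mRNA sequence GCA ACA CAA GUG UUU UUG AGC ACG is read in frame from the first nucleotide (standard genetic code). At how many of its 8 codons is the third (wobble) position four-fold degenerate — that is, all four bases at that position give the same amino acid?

4

Codon 1 GCA (Ala): third position 4-fold.
Codon 2 ACA (Thr): third position 4-fold.
Codon 3 CAA (Gln): third position 2-fold.
Codon 4 GUG (Val): third position 4-fold.
Codon 5 UUU (Phe): third position 2-fold.
Codon 6 UUG (Leu): third position 2-fold.
Codon 7 AGC (Ser): third position 2-fold.
Codon 8 ACG (Thr): third position 4-fold.
Four-fold degenerate third positions: 4.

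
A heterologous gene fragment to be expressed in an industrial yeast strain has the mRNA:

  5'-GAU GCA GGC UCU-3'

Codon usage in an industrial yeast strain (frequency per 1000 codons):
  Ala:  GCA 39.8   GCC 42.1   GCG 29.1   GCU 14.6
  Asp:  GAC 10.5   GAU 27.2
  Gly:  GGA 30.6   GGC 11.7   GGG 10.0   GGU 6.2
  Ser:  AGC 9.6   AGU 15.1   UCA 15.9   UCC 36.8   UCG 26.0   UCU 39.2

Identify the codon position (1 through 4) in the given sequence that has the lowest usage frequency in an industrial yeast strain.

Codon 1 GAU (Asp): 27.2 per 1000.
Codon 2 GCA (Ala): 39.8 per 1000.
Codon 3 GGC (Gly): 11.7 per 1000.
Codon 4 UCU (Ser): 39.2 per 1000.
Lowest frequency is 11.7 at codon 3.

3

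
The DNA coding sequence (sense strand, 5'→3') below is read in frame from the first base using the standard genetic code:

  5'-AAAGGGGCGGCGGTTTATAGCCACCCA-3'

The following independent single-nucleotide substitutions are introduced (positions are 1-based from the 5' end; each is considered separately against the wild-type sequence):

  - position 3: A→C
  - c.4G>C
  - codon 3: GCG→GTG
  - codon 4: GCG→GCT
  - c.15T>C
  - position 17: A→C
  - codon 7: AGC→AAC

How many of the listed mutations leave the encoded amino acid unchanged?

Codon 1: AAA (Lys) → AAC (Asn) — missense.
Codon 2: GGG (Gly) → CGG (Arg) — missense.
Codon 3: GCG (Ala) → GTG (Val) — missense.
Codon 4: GCG (Ala) → GCT (Ala) — synonymous.
Codon 5: GTT (Val) → GTC (Val) — synonymous.
Codon 6: TAT (Tyr) → TCT (Ser) — missense.
Codon 7: AGC (Ser) → AAC (Asn) — missense.
Synonymous: 2 of 7.

2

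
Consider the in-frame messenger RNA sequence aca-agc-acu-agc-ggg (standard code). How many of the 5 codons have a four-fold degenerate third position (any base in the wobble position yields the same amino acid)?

Codon 1 ACA (Thr): third position 4-fold.
Codon 2 AGC (Ser): third position 2-fold.
Codon 3 ACU (Thr): third position 4-fold.
Codon 4 AGC (Ser): third position 2-fold.
Codon 5 GGG (Gly): third position 4-fold.
Four-fold degenerate third positions: 3.

3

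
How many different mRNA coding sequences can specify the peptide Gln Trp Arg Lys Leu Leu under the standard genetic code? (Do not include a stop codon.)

864

Gln: 2 codons.
Trp: 1 codon.
Arg: 6 codons.
Lys: 2 codons.
Leu: 6 codons.
Leu: 6 codons.
2 × 1 × 6 × 2 × 6 × 6 = 864.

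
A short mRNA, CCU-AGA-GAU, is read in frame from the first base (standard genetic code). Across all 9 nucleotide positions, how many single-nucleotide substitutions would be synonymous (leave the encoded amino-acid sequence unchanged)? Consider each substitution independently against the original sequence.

Codon 1 (CCU, Pro): 3 synonymous substitutions.
Codon 2 (AGA, Arg): 2 synonymous substitutions.
Codon 3 (GAU, Asp): 1 synonymous substitution.
Total: 3 + 2 + 1 = 6.

6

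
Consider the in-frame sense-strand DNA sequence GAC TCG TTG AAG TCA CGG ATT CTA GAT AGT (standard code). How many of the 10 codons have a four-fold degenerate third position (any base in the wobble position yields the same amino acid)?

Codon 1 GAC (Asp): third position 2-fold.
Codon 2 TCG (Ser): third position 4-fold.
Codon 3 TTG (Leu): third position 2-fold.
Codon 4 AAG (Lys): third position 2-fold.
Codon 5 TCA (Ser): third position 4-fold.
Codon 6 CGG (Arg): third position 4-fold.
Codon 7 ATT (Ile): third position 3-fold.
Codon 8 CTA (Leu): third position 4-fold.
Codon 9 GAT (Asp): third position 2-fold.
Codon 10 AGT (Ser): third position 2-fold.
Four-fold degenerate third positions: 4.

4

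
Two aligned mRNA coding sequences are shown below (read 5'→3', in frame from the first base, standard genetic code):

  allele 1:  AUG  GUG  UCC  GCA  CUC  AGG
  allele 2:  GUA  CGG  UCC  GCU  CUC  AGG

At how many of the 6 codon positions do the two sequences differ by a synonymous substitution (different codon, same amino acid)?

1

Codon 1: AUG Met / GUA Val — nonsynonymous.
Codon 2: GUG Val / CGG Arg — nonsynonymous.
Codon 3: UCC Ser / UCC Ser — identical.
Codon 4: GCA Ala / GCU Ala — synonymous.
Codon 5: CUC Leu / CUC Leu — identical.
Codon 6: AGG Arg / AGG Arg — identical.
Synonymous differences: 1.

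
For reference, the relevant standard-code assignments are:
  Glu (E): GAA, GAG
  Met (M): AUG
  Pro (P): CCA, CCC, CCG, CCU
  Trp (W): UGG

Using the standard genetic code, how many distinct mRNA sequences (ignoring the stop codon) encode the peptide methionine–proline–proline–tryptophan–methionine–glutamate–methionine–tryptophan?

Met: 1 codon.
Pro: 4 codons.
Pro: 4 codons.
Trp: 1 codon.
Met: 1 codon.
Glu: 2 codons.
Met: 1 codon.
Trp: 1 codon.
1 × 4 × 4 × 1 × 1 × 2 × 1 × 1 = 32.

32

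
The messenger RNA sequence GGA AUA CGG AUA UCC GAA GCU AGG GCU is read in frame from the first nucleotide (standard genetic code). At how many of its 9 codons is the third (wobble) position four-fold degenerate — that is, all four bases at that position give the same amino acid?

Codon 1 GGA (Gly): third position 4-fold.
Codon 2 AUA (Ile): third position 3-fold.
Codon 3 CGG (Arg): third position 4-fold.
Codon 4 AUA (Ile): third position 3-fold.
Codon 5 UCC (Ser): third position 4-fold.
Codon 6 GAA (Glu): third position 2-fold.
Codon 7 GCU (Ala): third position 4-fold.
Codon 8 AGG (Arg): third position 2-fold.
Codon 9 GCU (Ala): third position 4-fold.
Four-fold degenerate third positions: 5.

5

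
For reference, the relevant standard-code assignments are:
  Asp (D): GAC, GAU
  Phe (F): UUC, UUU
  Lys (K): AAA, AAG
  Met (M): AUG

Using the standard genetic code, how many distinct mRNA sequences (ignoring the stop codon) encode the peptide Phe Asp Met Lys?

Phe: 2 codons.
Asp: 2 codons.
Met: 1 codon.
Lys: 2 codons.
2 × 2 × 1 × 2 = 8.

8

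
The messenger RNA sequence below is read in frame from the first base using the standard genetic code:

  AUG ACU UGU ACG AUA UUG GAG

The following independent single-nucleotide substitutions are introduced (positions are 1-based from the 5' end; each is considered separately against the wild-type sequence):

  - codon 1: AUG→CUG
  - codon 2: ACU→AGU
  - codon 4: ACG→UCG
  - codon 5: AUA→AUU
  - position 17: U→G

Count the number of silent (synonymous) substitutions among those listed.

1

Codon 1: AUG (Met) → CUG (Leu) — missense.
Codon 2: ACU (Thr) → AGU (Ser) — missense.
Codon 4: ACG (Thr) → UCG (Ser) — missense.
Codon 5: AUA (Ile) → AUU (Ile) — synonymous.
Codon 6: UUG (Leu) → UGG (Trp) — missense.
Synonymous: 1 of 5.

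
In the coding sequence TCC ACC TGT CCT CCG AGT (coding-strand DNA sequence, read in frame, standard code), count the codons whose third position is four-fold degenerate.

Codon 1 TCC (Ser): third position 4-fold.
Codon 2 ACC (Thr): third position 4-fold.
Codon 3 TGT (Cys): third position 2-fold.
Codon 4 CCT (Pro): third position 4-fold.
Codon 5 CCG (Pro): third position 4-fold.
Codon 6 AGT (Ser): third position 2-fold.
Four-fold degenerate third positions: 4.

4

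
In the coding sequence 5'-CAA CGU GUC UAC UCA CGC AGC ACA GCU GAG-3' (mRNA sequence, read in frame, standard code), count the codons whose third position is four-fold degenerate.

Codon 1 CAA (Gln): third position 2-fold.
Codon 2 CGU (Arg): third position 4-fold.
Codon 3 GUC (Val): third position 4-fold.
Codon 4 UAC (Tyr): third position 2-fold.
Codon 5 UCA (Ser): third position 4-fold.
Codon 6 CGC (Arg): third position 4-fold.
Codon 7 AGC (Ser): third position 2-fold.
Codon 8 ACA (Thr): third position 4-fold.
Codon 9 GCU (Ala): third position 4-fold.
Codon 10 GAG (Glu): third position 2-fold.
Four-fold degenerate third positions: 6.

6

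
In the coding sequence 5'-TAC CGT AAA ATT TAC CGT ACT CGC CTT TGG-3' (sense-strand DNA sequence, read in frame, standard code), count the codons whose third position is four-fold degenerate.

Codon 1 TAC (Tyr): third position 2-fold.
Codon 2 CGT (Arg): third position 4-fold.
Codon 3 AAA (Lys): third position 2-fold.
Codon 4 ATT (Ile): third position 3-fold.
Codon 5 TAC (Tyr): third position 2-fold.
Codon 6 CGT (Arg): third position 4-fold.
Codon 7 ACT (Thr): third position 4-fold.
Codon 8 CGC (Arg): third position 4-fold.
Codon 9 CTT (Leu): third position 4-fold.
Codon 10 TGG (Trp): third position 1-fold.
Four-fold degenerate third positions: 5.

5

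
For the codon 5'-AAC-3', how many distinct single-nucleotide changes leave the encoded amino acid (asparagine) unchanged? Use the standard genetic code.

1

Position 1: none → 0 synonymous.
Position 2: none → 0 synonymous.
Position 3: AAU → 1 synonymous.
Total: 0 + 0 + 1 = 1.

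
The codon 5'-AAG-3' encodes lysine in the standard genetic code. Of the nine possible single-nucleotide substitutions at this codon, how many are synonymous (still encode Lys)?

Position 1: none → 0 synonymous.
Position 2: none → 0 synonymous.
Position 3: AAA → 1 synonymous.
Total: 0 + 0 + 1 = 1.

1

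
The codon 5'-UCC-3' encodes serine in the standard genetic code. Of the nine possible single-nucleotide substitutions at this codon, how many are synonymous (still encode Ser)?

Position 1: none → 0 synonymous.
Position 2: none → 0 synonymous.
Position 3: UCU, UCA, UCG → 3 synonymous.
Total: 0 + 0 + 3 = 3.

3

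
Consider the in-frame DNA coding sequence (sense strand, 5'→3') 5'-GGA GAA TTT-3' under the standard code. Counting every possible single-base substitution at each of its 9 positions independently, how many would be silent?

Codon 1 (GGA, Gly): 3 synonymous substitutions.
Codon 2 (GAA, Glu): 1 synonymous substitution.
Codon 3 (TTT, Phe): 1 synonymous substitution.
Total: 3 + 1 + 1 = 5.

5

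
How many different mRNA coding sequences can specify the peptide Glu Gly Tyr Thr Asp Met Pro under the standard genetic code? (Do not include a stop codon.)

Glu: 2 codons.
Gly: 4 codons.
Tyr: 2 codons.
Thr: 4 codons.
Asp: 2 codons.
Met: 1 codon.
Pro: 4 codons.
2 × 4 × 2 × 4 × 2 × 1 × 4 = 512.

512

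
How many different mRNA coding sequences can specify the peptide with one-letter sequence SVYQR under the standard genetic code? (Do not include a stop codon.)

Ser: 6 codons.
Val: 4 codons.
Tyr: 2 codons.
Gln: 2 codons.
Arg: 6 codons.
6 × 4 × 2 × 2 × 6 = 576.

576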